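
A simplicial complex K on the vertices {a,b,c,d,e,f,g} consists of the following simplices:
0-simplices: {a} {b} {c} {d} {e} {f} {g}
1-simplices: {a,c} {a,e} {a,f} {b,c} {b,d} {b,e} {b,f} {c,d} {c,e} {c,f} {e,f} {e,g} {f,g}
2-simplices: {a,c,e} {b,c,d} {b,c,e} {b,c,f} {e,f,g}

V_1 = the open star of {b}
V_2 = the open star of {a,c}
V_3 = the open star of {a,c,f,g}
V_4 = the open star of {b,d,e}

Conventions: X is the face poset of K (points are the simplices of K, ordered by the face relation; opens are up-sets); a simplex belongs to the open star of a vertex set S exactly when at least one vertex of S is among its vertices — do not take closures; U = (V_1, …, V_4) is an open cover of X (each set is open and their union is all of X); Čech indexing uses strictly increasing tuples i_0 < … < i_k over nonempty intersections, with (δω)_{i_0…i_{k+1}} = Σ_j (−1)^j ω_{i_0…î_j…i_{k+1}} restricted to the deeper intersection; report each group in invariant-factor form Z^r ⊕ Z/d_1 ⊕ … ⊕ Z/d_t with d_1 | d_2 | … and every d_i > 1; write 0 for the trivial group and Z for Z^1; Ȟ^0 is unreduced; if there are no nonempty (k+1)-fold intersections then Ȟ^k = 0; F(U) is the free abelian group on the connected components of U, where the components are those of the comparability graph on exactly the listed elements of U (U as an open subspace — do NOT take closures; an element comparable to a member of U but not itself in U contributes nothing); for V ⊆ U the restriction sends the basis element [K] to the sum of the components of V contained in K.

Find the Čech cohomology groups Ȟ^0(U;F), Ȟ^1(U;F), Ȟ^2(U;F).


Ȟ^0(U;F) ≅ Z; Ȟ^1(U;F) ≅ Z; Ȟ^2(U;F) ≅ 0

nerve of the cover:
  V1={{b},{b,c},{b,d},{b,e},{b,f},{b,c,d},{b,c,e},{b,c,f}} V2={{a},{c},{a,c},{a,e},{a,f},{b,c},{c,d},{c,e},{c,f},{a,c,e},{b,c,d},{b,c,e},{b,c,f}} V3={{a},{c},{f},{g},{a,c},{a,e},{a,f},{b,c},{b,f},{c,d},{c,e},{c,f},{e,f},{e,g},{f,g},{a,c,e},{b,c,d},{b,c,e},{b,c,f},{e,f,g}} V4={{b},{d},{e},{a,e},{b,c},{b,d},{b,e},{b,f},{c,d},{c,e},{e,f},{e,g},{a,c,e},{b,c,d},{b,c,e},{b,c,f},{e,f,g}}
  V12={{b,c},{b,c,d},{b,c,e},{b,c,f}} V13={{b,c},{b,f},{b,c,d},{b,c,e},{b,c,f}} V14={{b},{b,c},{b,d},{b,e},{b,f},{b,c,d},{b,c,e},{b,c,f}} V23={{a},{c},{a,c},{a,e},{a,f},{b,c},{c,d},{c,e},{c,f},{a,c,e},{b,c,d},{b,c,e},{b,c,f}} V24={{a,e},{b,c},{c,d},{c,e},{a,c,e},{b,c,d},{b,c,e},{b,c,f}} V34={{a,e},{b,c},{b,f},{c,d},{c,e},{e,f},{e,g},{a,c,e},{b,c,d},{b,c,e},{b,c,f},{e,f,g}}
  V123={{b,c},{b,c,d},{b,c,e},{b,c,f}} V124={{b,c},{b,c,d},{b,c,e},{b,c,f}} V134={{b,c},{b,f},{b,c,d},{b,c,e},{b,c,f}} V234={{a,e},{b,c},{c,d},{c,e},{a,c,e},{b,c,d},{b,c,e},{b,c,f}}
  V1234={{b,c},{b,c,d},{b,c,e},{b,c,f}}
components per intersection:
  V1: {{b},{b,c},{b,d},{b,e},{b,f},{b,c,d},{b,c,e},{b,c,f}}
  V2: {{a},{c},{a,c},{a,e},{a,f},{b,c},{c,d},{c,e},{c,f},{a,c,e},{b,c,d},{b,c,e},{b,c,f}}
  V3: {{a},{c},{f},{g},{a,c},{a,e},{a,f},{b,c},{b,f},{c,d},{c,e},{c,f},{e,f},{e,g},{f,g},{a,c,e},{b,c,d},{b,c,e},{b,c,f},{e,f,g}}
  V4: {{b},{d},{e},{a,e},{b,c},{b,d},{b,e},{b,f},{c,d},{c,e},{e,f},{e,g},{a,c,e},{b,c,d},{b,c,e},{b,c,f},{e,f,g}}
  V12: {{b,c},{b,c,d},{b,c,e},{b,c,f}}
  V13: {{b,c},{b,f},{b,c,d},{b,c,e},{b,c,f}}
  V14: {{b},{b,c},{b,d},{b,e},{b,f},{b,c,d},{b,c,e},{b,c,f}}
  V23: {{a},{c},{a,c},{a,e},{a,f},{b,c},{c,d},{c,e},{c,f},{a,c,e},{b,c,d},{b,c,e},{b,c,f}}
  V24: {{a,e},{b,c},{c,d},{c,e},{a,c,e},{b,c,d},{b,c,e},{b,c,f}}
  V34: {{a,e},{b,c},{b,f},{c,d},{c,e},{a,c,e},{b,c,d},{b,c,e},{b,c,f}} {{e,f},{e,g},{e,f,g}}
  V123: {{b,c},{b,c,d},{b,c,e},{b,c,f}}
  V124: {{b,c},{b,c,d},{b,c,e},{b,c,f}}
  V134: {{b,c},{b,f},{b,c,d},{b,c,e},{b,c,f}}
  V234: {{a,e},{b,c},{c,d},{c,e},{a,c,e},{b,c,d},{b,c,e},{b,c,f}}
  V1234: {{b,c},{b,c,d},{b,c,e},{b,c,f}}
C dims 4,7,4,1; δ0: rk 3, SNF 1^3; δ1: rk 3, SNF 1^3; δ2: rk 1, SNF 1^1
Ȟ^0 = (4 − 3) − 0 = 1, so Ȟ^0 ≅ Z
Ȟ^1 = (7 − 3) − 3 = 1, so Ȟ^1 ≅ Z
Ȟ^2 = (4 − 1) − 3 = 0, so Ȟ^2 ≅ 0


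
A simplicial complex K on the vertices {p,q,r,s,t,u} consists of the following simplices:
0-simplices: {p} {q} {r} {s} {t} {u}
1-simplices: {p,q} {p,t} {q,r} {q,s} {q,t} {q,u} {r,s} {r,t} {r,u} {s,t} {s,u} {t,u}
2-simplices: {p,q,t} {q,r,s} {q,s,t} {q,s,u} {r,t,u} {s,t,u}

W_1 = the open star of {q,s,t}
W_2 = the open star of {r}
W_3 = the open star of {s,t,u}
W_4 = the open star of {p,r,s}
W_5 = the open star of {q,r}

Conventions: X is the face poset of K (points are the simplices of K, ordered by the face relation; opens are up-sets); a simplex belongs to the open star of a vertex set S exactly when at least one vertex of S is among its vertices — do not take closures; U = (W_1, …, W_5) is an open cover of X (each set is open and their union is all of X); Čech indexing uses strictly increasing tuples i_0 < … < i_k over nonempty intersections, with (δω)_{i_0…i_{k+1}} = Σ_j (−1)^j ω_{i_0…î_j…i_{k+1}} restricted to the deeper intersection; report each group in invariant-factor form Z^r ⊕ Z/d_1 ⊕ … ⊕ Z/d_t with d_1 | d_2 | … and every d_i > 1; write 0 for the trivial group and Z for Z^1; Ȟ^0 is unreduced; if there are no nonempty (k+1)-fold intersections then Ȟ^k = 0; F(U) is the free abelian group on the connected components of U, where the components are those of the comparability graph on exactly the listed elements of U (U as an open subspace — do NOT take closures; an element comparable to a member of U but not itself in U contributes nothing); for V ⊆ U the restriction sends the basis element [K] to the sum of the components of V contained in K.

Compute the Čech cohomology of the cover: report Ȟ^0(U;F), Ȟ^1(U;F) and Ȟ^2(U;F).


nerve of the cover:
  W1={{q},{s},{t},{p,q},{p,t},{q,r},{q,s},{q,t},{q,u},{r,s},{r,t},{s,t},{s,u},{t,u},{p,q,t},{q,r,s},{q,s,t},{q,s,u},{r,t,u},{s,t,u}} W2={{r},{q,r},{r,s},{r,t},{r,u},{q,r,s},{r,t,u}} W3={{s},{t},{u},{p,t},{q,s},{q,t},{q,u},{r,s},{r,t},{r,u},{s,t},{s,u},{t,u},{p,q,t},{q,r,s},{q,s,t},{q,s,u},{r,t,u},{s,t,u}} W4={{p},{r},{s},{p,q},{p,t},{q,r},{q,s},{r,s},{r,t},{r,u},{s,t},{s,u},{p,q,t},{q,r,s},{q,s,t},{q,s,u},{r,t,u},{s,t,u}} W5={{q},{r},{p,q},{q,r},{q,s},{q,t},{q,u},{r,s},{r,t},{r,u},{p,q,t},{q,r,s},{q,s,t},{q,s,u},{r,t,u}}
  W12={{q,r},{r,s},{r,t},{q,r,s},{r,t,u}} W13={{s},{t},{p,t},{q,s},{q,t},{q,u},{r,s},{r,t},{s,t},{s,u},{t,u},{p,q,t},{q,r,s},{q,s,t},{q,s,u},{r,t,u},{s,t,u}} W14={{s},{p,q},{p,t},{q,r},{q,s},{r,s},{r,t},{s,t},{s,u},{p,q,t},{q,r,s},{q,s,t},{q,s,u},{r,t,u},{s,t,u}} W15={{q},{p,q},{q,r},{q,s},{q,t},{q,u},{r,s},{r,t},{p,q,t},{q,r,s},{q,s,t},{q,s,u},{r,t,u}} W23={{r,s},{r,t},{r,u},{q,r,s},{r,t,u}} W24={{r},{q,r},{r,s},{r,t},{r,u},{q,r,s},{r,t,u}} W25={{r},{q,r},{r,s},{r,t},{r,u},{q,r,s},{r,t,u}} W34={{s},{p,t},{q,s},{r,s},{r,t},{r,u},{s,t},{s,u},{p,q,t},{q,r,s},{q,s,t},{q,s,u},{r,t,u},{s,t,u}} W35={{q,s},{q,t},{q,u},{r,s},{r,t},{r,u},{p,q,t},{q,r,s},{q,s,t},{q,s,u},{r,t,u}} W45={{r},{p,q},{q,r},{q,s},{r,s},{r,t},{r,u},{p,q,t},{q,r,s},{q,s,t},{q,s,u},{r,t,u}}
  W123={{r,s},{r,t},{q,r,s},{r,t,u}} W124={{q,r},{r,s},{r,t},{q,r,s},{r,t,u}} W125={{q,r},{r,s},{r,t},{q,r,s},{r,t,u}} W134={{s},{p,t},{q,s},{r,s},{r,t},{s,t},{s,u},{p,q,t},{q,r,s},{q,s,t},{q,s,u},{r,t,u},{s,t,u}} W135={{q,s},{q,t},{q,u},{r,s},{r,t},{p,q,t},{q,r,s},{q,s,t},{q,s,u},{r,t,u}} W145={{p,q},{q,r},{q,s},{r,s},{r,t},{p,q,t},{q,r,s},{q,s,t},{q,s,u},{r,t,u}} W234={{r,s},{r,t},{r,u},{q,r,s},{r,t,u}} W235={{r,s},{r,t},{r,u},{q,r,s},{r,t,u}} W245={{r},{q,r},{r,s},{r,t},{r,u},{q,r,s},{r,t,u}} W345={{q,s},{r,s},{r,t},{r,u},{p,q,t},{q,r,s},{q,s,t},{q,s,u},{r,t,u}}
  W1234={{r,s},{r,t},{q,r,s},{r,t,u}} W1235={{r,s},{r,t},{q,r,s},{r,t,u}} W1245={{q,r},{r,s},{r,t},{q,r,s},{r,t,u}} W1345={{q,s},{r,s},{r,t},{p,q,t},{q,r,s},{q,s,t},{q,s,u},{r,t,u}} W2345={{r,s},{r,t},{r,u},{q,r,s},{r,t,u}}
  W12345={{r,s},{r,t},{q,r,s},{r,t,u}}
components per intersection:
  W1: {{q},{s},{t},{p,q},{p,t},{q,r},{q,s},{q,t},{q,u},{r,s},{r,t},{s,t},{s,u},{t,u},{p,q,t},{q,r,s},{q,s,t},{q,s,u},{r,t,u},{s,t,u}}
  W2: {{r},{q,r},{r,s},{r,t},{r,u},{q,r,s},{r,t,u}}
  W3: {{s},{t},{u},{p,t},{q,s},{q,t},{q,u},{r,s},{r,t},{r,u},{s,t},{s,u},{t,u},{p,q,t},{q,r,s},{q,s,t},{q,s,u},{r,t,u},{s,t,u}}
  W4: {{p},{p,q},{p,t},{p,q,t}} {{r},{s},{q,r},{q,s},{r,s},{r,t},{r,u},{s,t},{s,u},{q,r,s},{q,s,t},{q,s,u},{r,t,u},{s,t,u}}
  W5: {{q},{r},{p,q},{q,r},{q,s},{q,t},{q,u},{r,s},{r,t},{r,u},{p,q,t},{q,r,s},{q,s,t},{q,s,u},{r,t,u}}
  W12: {{q,r},{r,s},{q,r,s}} {{r,t},{r,t,u}}
  W13: {{s},{t},{p,t},{q,s},{q,t},{q,u},{r,s},{r,t},{s,t},{s,u},{t,u},{p,q,t},{q,r,s},{q,s,t},{q,s,u},{r,t,u},{s,t,u}}
  W14: {{s},{q,r},{q,s},{r,s},{s,t},{s,u},{q,r,s},{q,s,t},{q,s,u},{s,t,u}} {{p,q},{p,t},{p,q,t}} {{r,t},{r,t,u}}
  W15: {{q},{p,q},{q,r},{q,s},{q,t},{q,u},{r,s},{p,q,t},{q,r,s},{q,s,t},{q,s,u}} {{r,t},{r,t,u}}
  W23: {{r,s},{q,r,s}} {{r,t},{r,u},{r,t,u}}
  W24: {{r},{q,r},{r,s},{r,t},{r,u},{q,r,s},{r,t,u}}
  W25: {{r},{q,r},{r,s},{r,t},{r,u},{q,r,s},{r,t,u}}
  W34: {{s},{q,s},{r,s},{s,t},{s,u},{q,r,s},{q,s,t},{q,s,u},{s,t,u}} {{p,t},{p,q,t}} {{r,t},{r,u},{r,t,u}}
  W35: {{q,s},{q,t},{q,u},{r,s},{p,q,t},{q,r,s},{q,s,t},{q,s,u}} {{r,t},{r,u},{r,t,u}}
  W45: {{r},{q,r},{q,s},{r,s},{r,t},{r,u},{q,r,s},{q,s,t},{q,s,u},{r,t,u}} {{p,q},{p,q,t}}
  W123: {{r,s},{q,r,s}} {{r,t},{r,t,u}}
  W124: {{q,r},{r,s},{q,r,s}} {{r,t},{r,t,u}}
  W125: {{q,r},{r,s},{q,r,s}} {{r,t},{r,t,u}}
  W134: {{s},{q,s},{r,s},{s,t},{s,u},{q,r,s},{q,s,t},{q,s,u},{s,t,u}} {{p,t},{p,q,t}} {{r,t},{r,t,u}}
  W135: {{q,s},{q,t},{q,u},{r,s},{p,q,t},{q,r,s},{q,s,t},{q,s,u}} {{r,t},{r,t,u}}
  W145: {{p,q},{p,q,t}} {{q,r},{q,s},{r,s},{q,r,s},{q,s,t},{q,s,u}} {{r,t},{r,t,u}}
  W234: {{r,s},{q,r,s}} {{r,t},{r,u},{r,t,u}}
  W235: {{r,s},{q,r,s}} {{r,t},{r,u},{r,t,u}}
  W245: {{r},{q,r},{r,s},{r,t},{r,u},{q,r,s},{r,t,u}}
  W345: {{q,s},{r,s},{q,r,s},{q,s,t},{q,s,u}} {{r,t},{r,u},{r,t,u}} {{p,q,t}}
  W1234: {{r,s},{q,r,s}} {{r,t},{r,t,u}}
  W1235: {{r,s},{q,r,s}} {{r,t},{r,t,u}}
  W1245: {{q,r},{r,s},{q,r,s}} {{r,t},{r,t,u}}
  W1345: {{q,s},{r,s},{q,r,s},{q,s,t},{q,s,u}} {{r,t},{r,t,u}} {{p,q,t}}
  W2345: {{r,s},{q,r,s}} {{r,t},{r,u},{r,t,u}}
  W12345: {{r,s},{q,r,s}} {{r,t},{r,t,u}}
C dims 6,19,22,11; δ0: rk 5, SNF 1^5; δ1: rk 13, SNF 1^13; δ2: rk 9, SNF 1^9
Ȟ^0 = (6 − 5) − 0 = 1, so Ȟ^0 ≅ Z
Ȟ^1 = (19 − 13) − 5 = 1, so Ȟ^1 ≅ Z
Ȟ^2 = (22 − 9) − 13 = 0, so Ȟ^2 ≅ 0

Ȟ^0(U;F) ≅ Z, Ȟ^1(U;F) ≅ Z, Ȟ^2(U;F) ≅ 0


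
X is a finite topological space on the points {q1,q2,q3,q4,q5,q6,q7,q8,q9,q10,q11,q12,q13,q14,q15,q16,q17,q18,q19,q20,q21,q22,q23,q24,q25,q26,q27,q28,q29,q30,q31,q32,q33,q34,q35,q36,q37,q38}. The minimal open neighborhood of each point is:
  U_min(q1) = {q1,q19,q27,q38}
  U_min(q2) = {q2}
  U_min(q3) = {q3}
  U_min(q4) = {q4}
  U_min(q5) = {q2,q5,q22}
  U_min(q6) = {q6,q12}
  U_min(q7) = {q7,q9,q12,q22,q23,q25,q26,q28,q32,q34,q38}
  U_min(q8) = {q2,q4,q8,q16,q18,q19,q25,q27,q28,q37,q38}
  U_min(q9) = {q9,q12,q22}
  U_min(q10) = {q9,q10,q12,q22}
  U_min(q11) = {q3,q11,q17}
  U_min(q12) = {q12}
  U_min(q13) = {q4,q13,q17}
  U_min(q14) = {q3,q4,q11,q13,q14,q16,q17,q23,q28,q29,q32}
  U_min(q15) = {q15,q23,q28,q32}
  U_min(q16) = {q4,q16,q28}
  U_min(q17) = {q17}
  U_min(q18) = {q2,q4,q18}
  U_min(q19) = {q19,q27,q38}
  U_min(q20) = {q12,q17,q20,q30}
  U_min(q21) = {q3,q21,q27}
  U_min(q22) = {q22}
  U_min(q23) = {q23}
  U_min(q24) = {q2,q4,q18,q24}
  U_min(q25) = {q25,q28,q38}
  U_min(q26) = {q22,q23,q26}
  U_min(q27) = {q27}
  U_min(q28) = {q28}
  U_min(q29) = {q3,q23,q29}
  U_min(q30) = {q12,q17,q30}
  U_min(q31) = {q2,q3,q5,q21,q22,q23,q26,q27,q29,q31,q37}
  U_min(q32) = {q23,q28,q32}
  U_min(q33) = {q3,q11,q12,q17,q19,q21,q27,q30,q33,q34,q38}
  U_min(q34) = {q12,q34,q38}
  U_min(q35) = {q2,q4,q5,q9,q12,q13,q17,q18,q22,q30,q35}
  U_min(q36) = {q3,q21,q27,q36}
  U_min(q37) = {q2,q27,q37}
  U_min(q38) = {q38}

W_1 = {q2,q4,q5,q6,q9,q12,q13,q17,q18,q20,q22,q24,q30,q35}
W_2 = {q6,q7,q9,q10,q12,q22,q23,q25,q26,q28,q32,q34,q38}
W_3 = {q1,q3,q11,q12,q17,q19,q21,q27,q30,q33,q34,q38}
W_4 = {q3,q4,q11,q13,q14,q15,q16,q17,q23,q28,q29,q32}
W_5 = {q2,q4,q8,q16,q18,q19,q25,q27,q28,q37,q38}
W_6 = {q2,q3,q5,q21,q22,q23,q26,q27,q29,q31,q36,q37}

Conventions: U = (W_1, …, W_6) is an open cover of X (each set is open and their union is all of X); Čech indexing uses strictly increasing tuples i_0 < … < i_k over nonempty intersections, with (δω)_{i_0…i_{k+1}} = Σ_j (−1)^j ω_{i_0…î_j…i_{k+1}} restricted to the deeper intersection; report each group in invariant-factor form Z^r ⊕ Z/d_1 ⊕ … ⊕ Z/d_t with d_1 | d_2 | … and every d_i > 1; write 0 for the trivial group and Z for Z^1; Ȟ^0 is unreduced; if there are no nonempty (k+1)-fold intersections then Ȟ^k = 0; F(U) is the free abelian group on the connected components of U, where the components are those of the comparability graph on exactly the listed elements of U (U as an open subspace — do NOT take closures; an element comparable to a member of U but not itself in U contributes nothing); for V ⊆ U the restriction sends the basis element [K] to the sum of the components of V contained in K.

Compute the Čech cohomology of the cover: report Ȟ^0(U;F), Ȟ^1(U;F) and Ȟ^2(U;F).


Ȟ^0 ≅ Z,  Ȟ^1 ≅ 0,  Ȟ^2 ≅ Z/2

nonempty intersections:
  W12={q6,q9,q12,q22} W13={q12,q17,q30} W14={q4,q13,q17} W15={q2,q4,q18} W16={q2,q5,q22} W23={q12,q34,q38} W24={q23,q28,q32} W25={q25,q28,q38} W26={q22,q23,q26} W34={q3,q11,q17} W35={q19,q27,q38} W36={q3,q21,q27} W45={q4,q16,q28} W46={q3,q23,q29} W56={q2,q27,q37}
  W123={q12} W126={q22} W134={q17} W145={q4} W156={q2} W235={q38} W245={q28} W246={q23} W346={q3} W356={q27}
components per intersection:
  W1: {q2,q4,q5,q6,q9,q12,q13,q17,q18,q20,q22,q24,q30,q35}
  W2: {q6,q7,q9,q10,q12,q22,q23,q25,q26,q28,q32,q34,q38}
  W3: {q1,q3,q11,q12,q17,q19,q21,q27,q30,q33,q34,q38}
  W4: {q3,q4,q11,q13,q14,q15,q16,q17,q23,q28,q29,q32}
  W5: {q2,q4,q8,q16,q18,q19,q25,q27,q28,q37,q38}
  W6: {q2,q3,q5,q21,q22,q23,q26,q27,q29,q31,q36,q37}
  W12: {q6,q9,q12,q22}
  W13: {q12,q17,q30}
  W14: {q4,q13,q17}
  W15: {q2,q4,q18}
  W16: {q2,q5,q22}
  W23: {q12,q34,q38}
  W24: {q23,q28,q32}
  W25: {q25,q28,q38}
  W26: {q22,q23,q26}
  W34: {q3,q11,q17}
  W35: {q19,q27,q38}
  W36: {q3,q21,q27}
  W45: {q4,q16,q28}
  W46: {q3,q23,q29}
  W56: {q2,q27,q37}
  W123: {q12}
  W126: {q22}
  W134: {q17}
  W145: {q4}
  W156: {q2}
  W235: {q38}
  W245: {q28}
  W246: {q23}
  W346: {q3}
  W356: {q27}
C dims 6,15,10; δ0: rk 5, SNF 1^5; δ1: rk 10, SNF 1^9·2
Ȟ^0: (6−5)−0=1 ⇒ Z
Ȟ^1: (15−10)−5=0 ⇒ 0
Ȟ^2: (10−0)−10=0 plus torsion [2] ⇒ Z/2


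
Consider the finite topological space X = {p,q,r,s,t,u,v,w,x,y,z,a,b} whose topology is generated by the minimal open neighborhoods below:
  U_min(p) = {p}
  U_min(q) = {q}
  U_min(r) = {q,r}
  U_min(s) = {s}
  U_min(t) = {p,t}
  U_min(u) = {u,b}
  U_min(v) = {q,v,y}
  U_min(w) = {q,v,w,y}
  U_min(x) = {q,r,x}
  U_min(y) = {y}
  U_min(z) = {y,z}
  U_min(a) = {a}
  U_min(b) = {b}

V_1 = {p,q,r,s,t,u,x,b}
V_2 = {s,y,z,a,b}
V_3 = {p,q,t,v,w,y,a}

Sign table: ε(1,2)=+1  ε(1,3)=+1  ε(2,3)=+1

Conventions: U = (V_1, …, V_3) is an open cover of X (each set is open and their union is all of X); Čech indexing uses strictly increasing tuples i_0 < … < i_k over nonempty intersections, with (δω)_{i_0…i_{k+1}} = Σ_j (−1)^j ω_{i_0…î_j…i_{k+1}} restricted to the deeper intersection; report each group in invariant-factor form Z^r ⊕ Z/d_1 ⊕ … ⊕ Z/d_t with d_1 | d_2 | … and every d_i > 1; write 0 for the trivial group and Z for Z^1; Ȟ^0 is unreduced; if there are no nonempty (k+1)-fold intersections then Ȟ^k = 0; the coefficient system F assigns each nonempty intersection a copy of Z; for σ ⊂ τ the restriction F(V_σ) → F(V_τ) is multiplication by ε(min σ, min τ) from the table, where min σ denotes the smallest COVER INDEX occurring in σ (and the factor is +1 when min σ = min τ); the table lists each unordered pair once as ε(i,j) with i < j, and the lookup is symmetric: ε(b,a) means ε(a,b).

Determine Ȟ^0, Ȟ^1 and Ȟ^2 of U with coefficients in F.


nerve of the cover:
  V12={s,b} V13={p,q,t} V23={y,a}
C dims 3,3; δ0: rk 2, SNF 1^2
Ȟ^0 = (3 − 2) − 0 = 1, so Ȟ^0 ≅ Z
Ȟ^1 = (3 − 0) − 2 = 1, so Ȟ^1 ≅ Z
Ȟ^2 = (0 − 0) − 0 = 0, so Ȟ^2 ≅ 0

Ȟ^0(U;F) ≅ Z,  Ȟ^1(U;F) ≅ Z,  Ȟ^2(U;F) ≅ 0


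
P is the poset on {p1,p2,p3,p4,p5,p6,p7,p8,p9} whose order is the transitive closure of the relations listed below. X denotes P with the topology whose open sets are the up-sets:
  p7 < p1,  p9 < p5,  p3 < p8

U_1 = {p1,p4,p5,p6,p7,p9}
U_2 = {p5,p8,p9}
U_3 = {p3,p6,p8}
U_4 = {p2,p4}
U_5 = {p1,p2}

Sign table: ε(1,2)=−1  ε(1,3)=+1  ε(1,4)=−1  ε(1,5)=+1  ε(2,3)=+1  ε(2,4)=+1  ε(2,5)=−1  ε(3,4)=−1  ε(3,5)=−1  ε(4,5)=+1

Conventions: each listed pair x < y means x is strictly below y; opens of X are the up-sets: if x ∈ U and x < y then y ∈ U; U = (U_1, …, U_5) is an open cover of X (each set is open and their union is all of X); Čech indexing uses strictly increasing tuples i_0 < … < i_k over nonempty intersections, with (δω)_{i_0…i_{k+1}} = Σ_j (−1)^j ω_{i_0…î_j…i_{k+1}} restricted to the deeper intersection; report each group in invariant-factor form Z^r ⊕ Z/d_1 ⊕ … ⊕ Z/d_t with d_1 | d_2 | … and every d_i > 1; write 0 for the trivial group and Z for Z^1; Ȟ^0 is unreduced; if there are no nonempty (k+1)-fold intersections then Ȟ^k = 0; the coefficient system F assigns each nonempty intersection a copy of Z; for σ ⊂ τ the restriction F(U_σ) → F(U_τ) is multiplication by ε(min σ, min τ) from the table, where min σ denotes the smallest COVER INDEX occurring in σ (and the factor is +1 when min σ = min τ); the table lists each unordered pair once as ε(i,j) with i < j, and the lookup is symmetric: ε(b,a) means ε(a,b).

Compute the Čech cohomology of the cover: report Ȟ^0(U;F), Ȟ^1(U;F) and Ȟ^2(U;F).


nonempty overlaps:
  U12={p5,p9} U13={p6} U14={p4} U15={p1} U23={p8} U45={p2}
C dims 5,6; δ0: rk 5, SNF 1^4·2
degree 0: 5−5−0 = 0 → Ȟ^0 ≅ 0
degree 1: 6−0−5 = 1 plus torsion [2] → Ȟ^1 ≅ Z ⊕ Z/2
degree 2: 0−0−0 = 0 → Ȟ^2 ≅ 0

Ȟ^0(U;F) ≅ 0,  Ȟ^1(U;F) ≅ Z ⊕ Z/2,  Ȟ^2(U;F) ≅ 0


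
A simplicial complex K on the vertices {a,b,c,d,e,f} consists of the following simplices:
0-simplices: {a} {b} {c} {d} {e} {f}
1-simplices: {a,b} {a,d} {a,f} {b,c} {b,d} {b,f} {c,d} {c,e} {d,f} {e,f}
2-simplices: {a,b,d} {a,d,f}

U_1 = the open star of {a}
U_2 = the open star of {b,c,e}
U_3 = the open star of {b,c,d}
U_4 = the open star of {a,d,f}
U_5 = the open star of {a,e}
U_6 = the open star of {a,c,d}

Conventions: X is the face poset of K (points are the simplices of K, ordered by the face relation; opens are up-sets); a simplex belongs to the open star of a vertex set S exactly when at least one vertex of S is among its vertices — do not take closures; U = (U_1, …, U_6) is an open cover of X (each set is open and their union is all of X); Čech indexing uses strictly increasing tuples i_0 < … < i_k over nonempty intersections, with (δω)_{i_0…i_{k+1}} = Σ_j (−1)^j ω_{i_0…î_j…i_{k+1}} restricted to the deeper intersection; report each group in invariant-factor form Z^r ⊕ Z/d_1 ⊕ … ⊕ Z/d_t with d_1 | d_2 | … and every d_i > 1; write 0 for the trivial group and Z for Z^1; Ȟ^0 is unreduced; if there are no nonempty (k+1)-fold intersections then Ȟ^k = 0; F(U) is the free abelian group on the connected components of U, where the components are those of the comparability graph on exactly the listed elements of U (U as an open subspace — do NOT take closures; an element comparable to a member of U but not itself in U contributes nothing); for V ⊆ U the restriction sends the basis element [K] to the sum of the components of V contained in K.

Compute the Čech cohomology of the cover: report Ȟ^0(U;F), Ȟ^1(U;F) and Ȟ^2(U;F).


nerve of the cover:
  U1={{a},{a,b},{a,d},{a,f},{a,b,d},{a,d,f}} U2={{b},{c},{e},{a,b},{b,c},{b,d},{b,f},{c,d},{c,e},{e,f},{a,b,d}} U3={{b},{c},{d},{a,b},{a,d},{b,c},{b,d},{b,f},{c,d},{c,e},{d,f},{a,b,d},{a,d,f}} U4={{a},{d},{f},{a,b},{a,d},{a,f},{b,d},{b,f},{c,d},{d,f},{e,f},{a,b,d},{a,d,f}} U5={{a},{e},{a,b},{a,d},{a,f},{c,e},{e,f},{a,b,d},{a,d,f}} U6={{a},{c},{d},{a,b},{a,d},{a,f},{b,c},{b,d},{c,d},{c,e},{d,f},{a,b,d},{a,d,f}}
  U12={{a,b},{a,b,d}} U13={{a,b},{a,d},{a,b,d},{a,d,f}} U14={{a},{a,b},{a,d},{a,f},{a,b,d},{a,d,f}} U15={{a},{a,b},{a,d},{a,f},{a,b,d},{a,d,f}} U16={{a},{a,b},{a,d},{a,f},{a,b,d},{a,d,f}} U23={{b},{c},{a,b},{b,c},{b,d},{b,f},{c,d},{c,e},{a,b,d}} U24={{a,b},{b,d},{b,f},{c,d},{e,f},{a,b,d}} U25={{e},{a,b},{c,e},{e,f},{a,b,d}} U26={{c},{a,b},{b,c},{b,d},{c,d},{c,e},{a,b,d}} U34={{d},{a,b},{a,d},{b,d},{b,f},{c,d},{d,f},{a,b,d},{a,d,f}} U35={{a,b},{a,d},{c,e},{a,b,d},{a,d,f}} U36={{c},{d},{a,b},{a,d},{b,c},{b,d},{c,d},{c,e},{d,f},{a,b,d},{a,d,f}} U45={{a},{a,b},{a,d},{a,f},{e,f},{a,b,d},{a,d,f}} U46={{a},{d},{a,b},{a,d},{a,f},{b,d},{c,d},{d,f},{a,b,d},{a,d,f}} U56={{a},{a,b},{a,d},{a,f},{c,e},{a,b,d},{a,d,f}}
  U123={{a,b},{a,b,d}} U124={{a,b},{a,b,d}} U125={{a,b},{a,b,d}} U126={{a,b},{a,b,d}} U134={{a,b},{a,d},{a,b,d},{a,d,f}} U135={{a,b},{a,d},{a,b,d},{a,d,f}} U136={{a,b},{a,d},{a,b,d},{a,d,f}} U145={{a},{a,b},{a,d},{a,f},{a,b,d},{a,d,f}} U146={{a},{a,b},{a,d},{a,f},{a,b,d},{a,d,f}} U156={{a},{a,b},{a,d},{a,f},{a,b,d},{a,d,f}} U234={{a,b},{b,d},{b,f},{c,d},{a,b,d}} U235={{a,b},{c,e},{a,b,d}} U236={{c},{a,b},{b,c},{b,d},{c,d},{c,e},{a,b,d}} U245={{a,b},{e,f},{a,b,d}} U246={{a,b},{b,d},{c,d},{a,b,d}} U256={{a,b},{c,e},{a,b,d}} U345={{a,b},{a,d},{a,b,d},{a,d,f}} U346={{d},{a,b},{a,d},{b,d},{c,d},{d,f},{a,b,d},{a,d,f}} U356={{a,b},{a,d},{c,e},{a,b,d},{a,d,f}} U456={{a},{a,b},{a,d},{a,f},{a,b,d},{a,d,f}}
  U1234={{a,b},{a,b,d}} U1235={{a,b},{a,b,d}} U1236={{a,b},{a,b,d}} U1245={{a,b},{a,b,d}} U1246={{a,b},{a,b,d}} U1256={{a,b},{a,b,d}} U1345={{a,b},{a,d},{a,b,d},{a,d,f}} U1346={{a,b},{a,d},{a,b,d},{a,d,f}} U1356={{a,b},{a,d},{a,b,d},{a,d,f}} U1456={{a},{a,b},{a,d},{a,f},{a,b,d},{a,d,f}} U2345={{a,b},{a,b,d}} U2346={{a,b},{b,d},{c,d},{a,b,d}} U2356={{a,b},{c,e},{a,b,d}} U2456={{a,b},{a,b,d}} U3456={{a,b},{a,d},{a,b,d},{a,d,f}}
  U12345={{a,b},{a,b,d}} U12346={{a,b},{a,b,d}} U12356={{a,b},{a,b,d}} U12456={{a,b},{a,b,d}} U13456={{a,b},{a,d},{a,b,d},{a,d,f}} U23456={{a,b},{a,b,d}}
  U123456={{a,b},{a,b,d}}
components per intersection:
  U1: {{a},{a,b},{a,d},{a,f},{a,b,d},{a,d,f}}
  U2: {{b},{c},{e},{a,b},{b,c},{b,d},{b,f},{c,d},{c,e},{e,f},{a,b,d}}
  U3: {{b},{c},{d},{a,b},{a,d},{b,c},{b,d},{b,f},{c,d},{c,e},{d,f},{a,b,d},{a,d,f}}
  U4: {{a},{d},{f},{a,b},{a,d},{a,f},{b,d},{b,f},{c,d},{d,f},{e,f},{a,b,d},{a,d,f}}
  U5: {{a},{a,b},{a,d},{a,f},{a,b,d},{a,d,f}} {{e},{c,e},{e,f}}
  U6: {{a},{c},{d},{a,b},{a,d},{a,f},{b,c},{b,d},{c,d},{c,e},{d,f},{a,b,d},{a,d,f}}
  U12: {{a,b},{a,b,d}}
  U13: {{a,b},{a,d},{a,b,d},{a,d,f}}
  U14: {{a},{a,b},{a,d},{a,f},{a,b,d},{a,d,f}}
  U15: {{a},{a,b},{a,d},{a,f},{a,b,d},{a,d,f}}
  U16: {{a},{a,b},{a,d},{a,f},{a,b,d},{a,d,f}}
  U23: {{b},{c},{a,b},{b,c},{b,d},{b,f},{c,d},{c,e},{a,b,d}}
  U24: {{a,b},{b,d},{a,b,d}} {{b,f}} {{c,d}} {{e,f}}
  U25: {{e},{c,e},{e,f}} {{a,b},{a,b,d}}
  U26: {{c},{b,c},{c,d},{c,e}} {{a,b},{b,d},{a,b,d}}
  U34: {{d},{a,b},{a,d},{b,d},{c,d},{d,f},{a,b,d},{a,d,f}} {{b,f}}
  U35: {{a,b},{a,d},{a,b,d},{a,d,f}} {{c,e}}
  U36: {{c},{d},{a,b},{a,d},{b,c},{b,d},{c,d},{c,e},{d,f},{a,b,d},{a,d,f}}
  U45: {{a},{a,b},{a,d},{a,f},{a,b,d},{a,d,f}} {{e,f}}
  U46: {{a},{d},{a,b},{a,d},{a,f},{b,d},{c,d},{d,f},{a,b,d},{a,d,f}}
  U56: {{a},{a,b},{a,d},{a,f},{a,b,d},{a,d,f}} {{c,e}}
  U123: {{a,b},{a,b,d}}
  U124: {{a,b},{a,b,d}}
  U125: {{a,b},{a,b,d}}
  U126: {{a,b},{a,b,d}}
  U134: {{a,b},{a,d},{a,b,d},{a,d,f}}
  U135: {{a,b},{a,d},{a,b,d},{a,d,f}}
  U136: {{a,b},{a,d},{a,b,d},{a,d,f}}
  U145: {{a},{a,b},{a,d},{a,f},{a,b,d},{a,d,f}}
  U146: {{a},{a,b},{a,d},{a,f},{a,b,d},{a,d,f}}
  U156: {{a},{a,b},{a,d},{a,f},{a,b,d},{a,d,f}}
  U234: {{a,b},{b,d},{a,b,d}} {{b,f}} {{c,d}}
  U235: {{a,b},{a,b,d}} {{c,e}}
  U236: {{c},{b,c},{c,d},{c,e}} {{a,b},{b,d},{a,b,d}}
  U245: {{a,b},{a,b,d}} {{e,f}}
  U246: {{a,b},{b,d},{a,b,d}} {{c,d}}
  U256: {{a,b},{a,b,d}} {{c,e}}
  U345: {{a,b},{a,d},{a,b,d},{a,d,f}}
  U346: {{d},{a,b},{a,d},{b,d},{c,d},{d,f},{a,b,d},{a,d,f}}
  U356: {{a,b},{a,d},{a,b,d},{a,d,f}} {{c,e}}
  U456: {{a},{a,b},{a,d},{a,f},{a,b,d},{a,d,f}}
  U1234: {{a,b},{a,b,d}}
  U1235: {{a,b},{a,b,d}}
  U1236: {{a,b},{a,b,d}}
  U1245: {{a,b},{a,b,d}}
  U1246: {{a,b},{a,b,d}}
  U1256: {{a,b},{a,b,d}}
  U1345: {{a,b},{a,d},{a,b,d},{a,d,f}}
  U1346: {{a,b},{a,d},{a,b,d},{a,d,f}}
  U1356: {{a,b},{a,d},{a,b,d},{a,d,f}}
  U1456: {{a},{a,b},{a,d},{a,f},{a,b,d},{a,d,f}}
  U2345: {{a,b},{a,b,d}}
  U2346: {{a,b},{b,d},{a,b,d}} {{c,d}}
  U2356: {{a,b},{a,b,d}} {{c,e}}
  U2456: {{a,b},{a,b,d}}
  U3456: {{a,b},{a,d},{a,b,d},{a,d,f}}
  U12345: {{a,b},{a,b,d}}
  U12346: {{a,b},{a,b,d}}
  U12356: {{a,b},{a,b,d}}
  U12456: {{a,b},{a,b,d}}
  U13456: {{a,b},{a,d},{a,b,d},{a,d,f}}
  U23456: {{a,b},{a,b,d}}
  U123456: {{a,b},{a,b,d}}
C dims 7,24,28,17; δ0: rk 6, SNF 1^6; δ1: rk 16, SNF 1^16; δ2: rk 12, SNF 1^12
Ȟ^0 = (7 − 6) − 0 = 1, so Ȟ^0 ≅ Z
Ȟ^1 = (24 − 16) − 6 = 2, so Ȟ^1 ≅ Z^2
Ȟ^2 = (28 − 12) − 16 = 0, so Ȟ^2 ≅ 0

Ȟ^0(U;F) ≅ Z, Ȟ^1(U;F) ≅ Z^2, Ȟ^2(U;F) ≅ 0


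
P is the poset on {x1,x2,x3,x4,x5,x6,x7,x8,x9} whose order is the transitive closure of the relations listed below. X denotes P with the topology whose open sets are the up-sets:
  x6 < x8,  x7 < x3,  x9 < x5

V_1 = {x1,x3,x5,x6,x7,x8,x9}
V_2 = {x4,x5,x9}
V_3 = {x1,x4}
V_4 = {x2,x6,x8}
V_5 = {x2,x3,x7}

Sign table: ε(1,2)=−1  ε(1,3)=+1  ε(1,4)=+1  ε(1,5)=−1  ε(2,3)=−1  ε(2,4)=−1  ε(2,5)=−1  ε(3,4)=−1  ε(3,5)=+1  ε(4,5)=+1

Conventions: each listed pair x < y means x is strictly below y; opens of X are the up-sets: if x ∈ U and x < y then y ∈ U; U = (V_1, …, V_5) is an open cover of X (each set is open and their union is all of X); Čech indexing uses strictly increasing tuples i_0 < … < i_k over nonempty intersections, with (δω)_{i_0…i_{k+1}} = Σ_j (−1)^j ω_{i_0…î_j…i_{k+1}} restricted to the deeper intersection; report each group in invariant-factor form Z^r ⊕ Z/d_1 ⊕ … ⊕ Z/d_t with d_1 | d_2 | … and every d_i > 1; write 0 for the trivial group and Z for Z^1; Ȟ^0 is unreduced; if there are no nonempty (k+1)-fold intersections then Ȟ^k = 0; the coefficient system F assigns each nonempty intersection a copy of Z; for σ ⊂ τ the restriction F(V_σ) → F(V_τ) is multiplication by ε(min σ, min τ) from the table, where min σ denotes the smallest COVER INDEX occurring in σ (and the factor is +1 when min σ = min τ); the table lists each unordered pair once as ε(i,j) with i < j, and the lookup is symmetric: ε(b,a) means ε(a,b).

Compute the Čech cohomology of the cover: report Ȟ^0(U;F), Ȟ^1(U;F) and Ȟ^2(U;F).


Ȟ^0 ≅ 0, Ȟ^1 ≅ Z ⊕ Z/2 and Ȟ^2 ≅ 0

nonempty overlaps:
  V12={x5,x9} V13={x1} V14={x6,x8} V15={x3,x7} V23={x4} V45={x2}
C dims 5,6; δ0: rk 5, SNF 1^4·2
degree 0: 5−5−0 = 0 → Ȟ^0 ≅ 0
degree 1: 6−0−5 = 1 plus torsion [2] → Ȟ^1 ≅ Z ⊕ Z/2
degree 2: 0−0−0 = 0 → Ȟ^2 ≅ 0


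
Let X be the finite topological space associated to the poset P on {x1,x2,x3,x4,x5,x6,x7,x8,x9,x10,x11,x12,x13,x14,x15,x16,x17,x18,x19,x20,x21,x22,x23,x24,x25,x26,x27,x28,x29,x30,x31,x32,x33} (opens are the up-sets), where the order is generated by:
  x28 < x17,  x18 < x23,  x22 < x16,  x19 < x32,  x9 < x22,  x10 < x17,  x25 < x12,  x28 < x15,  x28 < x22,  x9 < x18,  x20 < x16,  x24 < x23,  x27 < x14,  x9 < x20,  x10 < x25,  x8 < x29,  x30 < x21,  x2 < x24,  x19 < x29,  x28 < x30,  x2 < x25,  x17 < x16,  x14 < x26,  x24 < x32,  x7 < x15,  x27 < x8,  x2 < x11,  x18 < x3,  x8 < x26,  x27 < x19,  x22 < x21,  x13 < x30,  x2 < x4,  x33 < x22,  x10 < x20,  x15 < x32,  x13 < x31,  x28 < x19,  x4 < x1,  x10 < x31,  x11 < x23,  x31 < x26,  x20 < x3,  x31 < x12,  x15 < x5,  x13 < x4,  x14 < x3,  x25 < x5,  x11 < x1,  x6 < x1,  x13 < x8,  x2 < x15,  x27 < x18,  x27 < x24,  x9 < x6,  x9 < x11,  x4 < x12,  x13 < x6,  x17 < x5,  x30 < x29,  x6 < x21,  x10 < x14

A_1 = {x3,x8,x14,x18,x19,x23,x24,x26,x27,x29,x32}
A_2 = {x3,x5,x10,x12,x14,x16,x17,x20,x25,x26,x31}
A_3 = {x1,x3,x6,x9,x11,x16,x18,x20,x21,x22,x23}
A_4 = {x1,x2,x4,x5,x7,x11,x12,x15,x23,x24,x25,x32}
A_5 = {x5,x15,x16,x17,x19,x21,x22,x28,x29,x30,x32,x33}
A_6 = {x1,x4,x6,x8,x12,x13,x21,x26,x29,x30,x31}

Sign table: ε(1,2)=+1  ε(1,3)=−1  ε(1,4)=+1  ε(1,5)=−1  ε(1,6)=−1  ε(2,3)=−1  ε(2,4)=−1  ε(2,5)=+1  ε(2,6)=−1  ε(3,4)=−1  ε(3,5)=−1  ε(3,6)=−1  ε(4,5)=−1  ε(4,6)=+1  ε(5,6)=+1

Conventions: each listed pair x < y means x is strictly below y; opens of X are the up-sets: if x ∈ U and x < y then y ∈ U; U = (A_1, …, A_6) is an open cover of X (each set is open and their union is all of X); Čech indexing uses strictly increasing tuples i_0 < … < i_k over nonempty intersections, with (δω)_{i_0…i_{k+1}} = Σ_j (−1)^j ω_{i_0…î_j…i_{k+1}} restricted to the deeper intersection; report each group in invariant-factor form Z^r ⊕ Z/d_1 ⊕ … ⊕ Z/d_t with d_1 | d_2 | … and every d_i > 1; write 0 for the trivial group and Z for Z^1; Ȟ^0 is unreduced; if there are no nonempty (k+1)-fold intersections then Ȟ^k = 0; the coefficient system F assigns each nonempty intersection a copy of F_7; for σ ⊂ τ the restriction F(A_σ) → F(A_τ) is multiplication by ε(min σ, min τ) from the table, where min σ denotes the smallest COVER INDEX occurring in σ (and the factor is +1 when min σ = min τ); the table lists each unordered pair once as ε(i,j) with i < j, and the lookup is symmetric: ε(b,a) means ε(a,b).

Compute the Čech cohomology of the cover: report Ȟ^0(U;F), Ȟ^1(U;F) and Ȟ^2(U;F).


Ȟ^0 ≅ 0,  Ȟ^1 ≅ 0,  Ȟ^2 ≅ Z/7

nerve of the cover:
  A12={x3,x14,x26} A13={x3,x18,x23} A14={x23,x24,x32} A15={x19,x29,x32} A16={x8,x26,x29} A23={x3,x16,x20} A24={x5,x12,x25} A25={x5,x16,x17} A26={x12,x26,x31} A34={x1,x11,x23} A35={x16,x21,x22} A36={x1,x6,x21} A45={x5,x15,x32} A46={x1,x4,x12} A56={x21,x29,x30}
  A123={x3} A126={x26} A134={x23} A145={x32} A156={x29} A235={x16} A245={x5} A246={x12} A346={x1} A356={x21}
C dims 6,15,10; δ0: rk_F7 6; δ1: rk_F7 9
Ȟ^0 = (6 − 6) − 0 = 0, so Ȟ^0 ≅ 0
Ȟ^1 = (15 − 9) − 6 = 0, so Ȟ^1 ≅ 0
Ȟ^2 = (10 − 0) − 9 = 1, so Ȟ^2 ≅ Z/7


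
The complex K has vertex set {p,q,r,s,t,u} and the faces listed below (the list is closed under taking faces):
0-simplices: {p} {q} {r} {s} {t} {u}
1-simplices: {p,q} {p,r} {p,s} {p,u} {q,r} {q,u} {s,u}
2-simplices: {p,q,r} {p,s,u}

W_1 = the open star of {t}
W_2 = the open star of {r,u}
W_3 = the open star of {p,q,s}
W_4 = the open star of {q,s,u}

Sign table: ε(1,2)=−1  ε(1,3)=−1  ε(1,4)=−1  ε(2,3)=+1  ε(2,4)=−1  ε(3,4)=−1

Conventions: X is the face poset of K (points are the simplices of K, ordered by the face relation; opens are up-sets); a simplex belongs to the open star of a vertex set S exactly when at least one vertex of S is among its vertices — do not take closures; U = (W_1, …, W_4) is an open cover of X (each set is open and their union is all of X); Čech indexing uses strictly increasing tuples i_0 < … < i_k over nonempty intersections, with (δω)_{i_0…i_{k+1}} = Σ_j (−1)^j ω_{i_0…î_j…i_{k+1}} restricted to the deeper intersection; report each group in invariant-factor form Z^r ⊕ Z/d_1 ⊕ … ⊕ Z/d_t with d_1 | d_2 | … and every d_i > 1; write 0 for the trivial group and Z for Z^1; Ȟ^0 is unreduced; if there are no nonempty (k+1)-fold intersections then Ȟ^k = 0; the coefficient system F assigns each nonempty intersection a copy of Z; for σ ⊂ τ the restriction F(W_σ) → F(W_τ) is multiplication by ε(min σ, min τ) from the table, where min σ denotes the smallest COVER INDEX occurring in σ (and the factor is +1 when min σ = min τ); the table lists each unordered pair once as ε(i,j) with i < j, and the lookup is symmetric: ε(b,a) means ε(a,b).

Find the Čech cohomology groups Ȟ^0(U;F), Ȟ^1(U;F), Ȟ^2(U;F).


nerve simplices:
  W1={{t}} W2={{r},{u},{p,r},{p,u},{q,r},{q,u},{s,u},{p,q,r},{p,s,u}} W3={{p},{q},{s},{p,q},{p,r},{p,s},{p,u},{q,r},{q,u},{s,u},{p,q,r},{p,s,u}} W4={{q},{s},{u},{p,q},{p,s},{p,u},{q,r},{q,u},{s,u},{p,q,r},{p,s,u}}
  W23={{p,r},{p,u},{q,r},{q,u},{s,u},{p,q,r},{p,s,u}} W24={{u},{p,u},{q,r},{q,u},{s,u},{p,q,r},{p,s,u}} W34={{q},{s},{p,q},{p,s},{p,u},{q,r},{q,u},{s,u},{p,q,r},{p,s,u}}
  W234={{p,u},{q,r},{q,u},{s,u},{p,q,r},{p,s,u}}
C dims 4,3,1; δ0: rk 2, SNF 1^2; δ1: rk 1, SNF 1^1
degree 0: 4−2−0 = 2 → Ȟ^0 ≅ Z^2
degree 1: 3−1−2 = 0 → Ȟ^1 ≅ 0
degree 2: 1−0−1 = 0 → Ȟ^2 ≅ 0

Ȟ^0 ≅ Z^2,  Ȟ^1 ≅ 0,  Ȟ^2 ≅ 0


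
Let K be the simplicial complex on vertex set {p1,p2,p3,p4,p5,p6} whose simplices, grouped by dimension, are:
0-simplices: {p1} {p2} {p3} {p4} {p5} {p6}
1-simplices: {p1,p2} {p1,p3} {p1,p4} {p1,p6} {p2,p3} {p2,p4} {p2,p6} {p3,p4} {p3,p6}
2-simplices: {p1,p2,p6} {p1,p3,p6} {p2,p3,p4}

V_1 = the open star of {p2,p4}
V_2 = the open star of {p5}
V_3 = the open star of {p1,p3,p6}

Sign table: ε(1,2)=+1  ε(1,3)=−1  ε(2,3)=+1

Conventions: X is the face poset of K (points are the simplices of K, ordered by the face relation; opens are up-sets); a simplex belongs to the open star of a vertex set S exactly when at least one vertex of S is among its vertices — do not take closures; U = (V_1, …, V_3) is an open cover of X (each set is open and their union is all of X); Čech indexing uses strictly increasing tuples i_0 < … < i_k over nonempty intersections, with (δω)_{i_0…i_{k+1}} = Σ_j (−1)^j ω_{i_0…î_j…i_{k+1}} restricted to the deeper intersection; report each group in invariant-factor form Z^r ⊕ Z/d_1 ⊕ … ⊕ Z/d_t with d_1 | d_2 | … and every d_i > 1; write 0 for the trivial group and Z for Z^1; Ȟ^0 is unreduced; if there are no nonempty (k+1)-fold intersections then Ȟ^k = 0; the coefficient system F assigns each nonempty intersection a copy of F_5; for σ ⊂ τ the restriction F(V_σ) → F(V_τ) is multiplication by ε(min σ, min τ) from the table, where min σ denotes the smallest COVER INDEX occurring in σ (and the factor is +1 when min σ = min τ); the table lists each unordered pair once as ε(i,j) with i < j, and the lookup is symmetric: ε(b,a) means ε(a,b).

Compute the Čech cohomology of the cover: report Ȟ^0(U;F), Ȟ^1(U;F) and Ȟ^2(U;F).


Ȟ^0 ≅ Z/5 ⊕ Z/5,  Ȟ^1 ≅ 0,  Ȟ^2 ≅ 0

cover nerve:
  V1={{p2},{p4},{p1,p2},{p1,p4},{p2,p3},{p2,p4},{p2,p6},{p3,p4},{p1,p2,p6},{p2,p3,p4}} V2={{p5}} V3={{p1},{p3},{p6},{p1,p2},{p1,p3},{p1,p4},{p1,p6},{p2,p3},{p2,p6},{p3,p4},{p3,p6},{p1,p2,p6},{p1,p3,p6},{p2,p3,p4}}
  V13={{p1,p2},{p1,p4},{p2,p3},{p2,p6},{p3,p4},{p1,p2,p6},{p2,p3,p4}}
C dims 3,1; δ0: rk_F5 1
Ȟ^0: (3−1)−0=2 ⇒ Z/5 ⊕ Z/5
Ȟ^1: (1−0)−1=0 ⇒ 0
Ȟ^2: (0−0)−0=0 ⇒ 0


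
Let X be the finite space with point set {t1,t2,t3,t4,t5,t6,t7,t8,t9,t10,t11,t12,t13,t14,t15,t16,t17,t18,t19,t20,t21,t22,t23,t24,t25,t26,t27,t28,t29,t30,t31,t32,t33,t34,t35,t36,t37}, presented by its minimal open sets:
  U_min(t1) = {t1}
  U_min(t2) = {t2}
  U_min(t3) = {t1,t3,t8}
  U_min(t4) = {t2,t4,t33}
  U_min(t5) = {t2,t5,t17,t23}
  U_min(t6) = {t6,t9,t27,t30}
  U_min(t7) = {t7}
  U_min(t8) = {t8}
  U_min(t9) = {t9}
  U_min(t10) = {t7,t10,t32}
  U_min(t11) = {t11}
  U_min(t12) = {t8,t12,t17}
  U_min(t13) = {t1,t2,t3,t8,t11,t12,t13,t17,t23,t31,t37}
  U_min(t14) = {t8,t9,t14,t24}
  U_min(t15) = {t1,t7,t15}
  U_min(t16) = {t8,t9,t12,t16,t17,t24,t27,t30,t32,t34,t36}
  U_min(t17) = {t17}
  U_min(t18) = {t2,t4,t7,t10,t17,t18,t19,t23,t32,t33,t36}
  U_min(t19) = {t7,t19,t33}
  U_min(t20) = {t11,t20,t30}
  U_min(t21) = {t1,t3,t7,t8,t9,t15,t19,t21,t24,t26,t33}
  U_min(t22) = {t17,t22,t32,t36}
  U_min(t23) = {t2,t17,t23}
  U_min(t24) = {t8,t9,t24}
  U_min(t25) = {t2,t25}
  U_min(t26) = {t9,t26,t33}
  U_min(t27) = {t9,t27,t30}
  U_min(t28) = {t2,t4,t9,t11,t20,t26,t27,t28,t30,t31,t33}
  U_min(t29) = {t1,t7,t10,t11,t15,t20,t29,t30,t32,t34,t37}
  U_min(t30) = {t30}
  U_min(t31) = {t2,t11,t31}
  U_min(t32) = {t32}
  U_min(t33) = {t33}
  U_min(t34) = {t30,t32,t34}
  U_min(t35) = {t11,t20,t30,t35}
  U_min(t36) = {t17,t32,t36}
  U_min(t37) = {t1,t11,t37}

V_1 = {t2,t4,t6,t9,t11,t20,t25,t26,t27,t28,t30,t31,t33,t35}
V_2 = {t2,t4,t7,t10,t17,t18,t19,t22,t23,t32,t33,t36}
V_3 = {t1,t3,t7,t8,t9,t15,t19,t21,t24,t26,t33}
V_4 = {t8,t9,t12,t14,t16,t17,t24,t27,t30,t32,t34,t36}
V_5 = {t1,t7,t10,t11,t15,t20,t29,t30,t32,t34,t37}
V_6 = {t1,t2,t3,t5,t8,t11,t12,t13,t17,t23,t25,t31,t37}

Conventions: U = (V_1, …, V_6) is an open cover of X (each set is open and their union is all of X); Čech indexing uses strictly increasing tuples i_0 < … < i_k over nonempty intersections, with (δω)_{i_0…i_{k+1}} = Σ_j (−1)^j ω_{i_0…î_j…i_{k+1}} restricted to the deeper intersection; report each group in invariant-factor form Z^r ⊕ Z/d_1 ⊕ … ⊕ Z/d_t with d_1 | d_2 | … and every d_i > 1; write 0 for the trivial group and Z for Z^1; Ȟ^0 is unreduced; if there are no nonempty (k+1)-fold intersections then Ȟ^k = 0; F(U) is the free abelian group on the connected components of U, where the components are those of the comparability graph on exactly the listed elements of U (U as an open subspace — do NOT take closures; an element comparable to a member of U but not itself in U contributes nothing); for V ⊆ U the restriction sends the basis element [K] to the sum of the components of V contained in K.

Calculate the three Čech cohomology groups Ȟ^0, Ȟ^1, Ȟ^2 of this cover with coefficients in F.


nonempty overlaps:
  V12={t2,t4,t33} V13={t9,t26,t33} V14={t9,t27,t30} V15={t11,t20,t30} V16={t2,t11,t25,t31} V23={t7,t19,t33} V24={t17,t32,t36} V25={t7,t10,t32} V26={t2,t17,t23} V34={t8,t9,t24} V35={t1,t7,t15} V36={t1,t3,t8} V45={t30,t32,t34} V46={t8,t12,t17} V56={t1,t11,t37}
  V123={t33} V126={t2} V134={t9} V145={t30} V156={t11} V235={t7} V245={t32} V246={t17} V346={t8} V356={t1}
components per intersection:
  V1: {t2,t4,t6,t9,t11,t20,t25,t26,t27,t28,t30,t31,t33,t35}
  V2: {t2,t4,t7,t10,t17,t18,t19,t22,t23,t32,t33,t36}
  V3: {t1,t3,t7,t8,t9,t15,t19,t21,t24,t26,t33}
  V4: {t8,t9,t12,t14,t16,t17,t24,t27,t30,t32,t34,t36}
  V5: {t1,t7,t10,t11,t15,t20,t29,t30,t32,t34,t37}
  V6: {t1,t2,t3,t5,t8,t11,t12,t13,t17,t23,t25,t31,t37}
  V12: {t2,t4,t33}
  V13: {t9,t26,t33}
  V14: {t9,t27,t30}
  V15: {t11,t20,t30}
  V16: {t2,t11,t25,t31}
  V23: {t7,t19,t33}
  V24: {t17,t32,t36}
  V25: {t7,t10,t32}
  V26: {t2,t17,t23}
  V34: {t8,t9,t24}
  V35: {t1,t7,t15}
  V36: {t1,t3,t8}
  V45: {t30,t32,t34}
  V46: {t8,t12,t17}
  V56: {t1,t11,t37}
  V123: {t33}
  V126: {t2}
  V134: {t9}
  V145: {t30}
  V156: {t11}
  V235: {t7}
  V245: {t32}
  V246: {t17}
  V346: {t8}
  V356: {t1}
C dims 6,15,10; δ0: rk 5, SNF 1^5; δ1: rk 10, SNF 1^9·2
degree 0: 6−5−0 = 1 → Ȟ^0 ≅ Z
degree 1: 15−10−5 = 0 → Ȟ^1 ≅ 0
degree 2: 10−0−10 = 0 plus torsion [2] → Ȟ^2 ≅ Z/2

Ȟ^0 ≅ Z,  Ȟ^1 ≅ 0,  Ȟ^2 ≅ Z/2


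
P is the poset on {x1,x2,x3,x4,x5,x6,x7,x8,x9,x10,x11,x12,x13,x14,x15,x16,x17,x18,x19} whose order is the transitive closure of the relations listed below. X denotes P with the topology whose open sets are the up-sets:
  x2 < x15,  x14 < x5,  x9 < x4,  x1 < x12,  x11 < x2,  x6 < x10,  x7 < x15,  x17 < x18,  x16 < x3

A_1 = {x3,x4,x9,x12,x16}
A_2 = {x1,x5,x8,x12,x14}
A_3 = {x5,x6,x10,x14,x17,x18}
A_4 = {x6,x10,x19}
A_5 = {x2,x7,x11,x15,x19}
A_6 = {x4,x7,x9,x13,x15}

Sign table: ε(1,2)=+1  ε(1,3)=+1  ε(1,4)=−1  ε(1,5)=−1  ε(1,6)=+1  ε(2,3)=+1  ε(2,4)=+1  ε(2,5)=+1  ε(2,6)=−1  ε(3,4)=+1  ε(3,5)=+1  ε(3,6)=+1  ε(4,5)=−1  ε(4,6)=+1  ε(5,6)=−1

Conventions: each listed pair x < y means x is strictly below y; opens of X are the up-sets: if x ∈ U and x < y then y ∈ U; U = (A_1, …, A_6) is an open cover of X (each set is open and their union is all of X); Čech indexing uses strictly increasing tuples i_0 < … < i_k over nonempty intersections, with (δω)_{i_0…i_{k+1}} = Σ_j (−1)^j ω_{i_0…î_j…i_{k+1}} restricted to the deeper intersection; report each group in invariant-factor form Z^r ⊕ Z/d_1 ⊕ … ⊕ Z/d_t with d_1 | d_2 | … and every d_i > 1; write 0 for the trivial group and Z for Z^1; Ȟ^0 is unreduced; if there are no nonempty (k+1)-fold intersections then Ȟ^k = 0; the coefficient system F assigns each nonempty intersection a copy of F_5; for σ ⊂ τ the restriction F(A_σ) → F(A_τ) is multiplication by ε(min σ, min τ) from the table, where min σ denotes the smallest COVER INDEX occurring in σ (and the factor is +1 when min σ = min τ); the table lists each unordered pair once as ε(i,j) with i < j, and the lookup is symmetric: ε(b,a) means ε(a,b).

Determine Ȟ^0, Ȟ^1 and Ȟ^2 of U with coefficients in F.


Ȟ^0(U;F) ≅ Z/5,  Ȟ^1(U;F) ≅ Z/5,  Ȟ^2(U;F) ≅ 0

nerve simplices:
  A12={x12} A16={x4,x9} A23={x5,x14} A34={x6,x10} A45={x19} A56={x7,x15}
C dims 6,6; δ0: rk_F5 5
degree 0: 6−5−0 = 1 → Ȟ^0 ≅ Z/5
degree 1: 6−0−5 = 1 → Ȟ^1 ≅ Z/5
degree 2: 0−0−0 = 0 → Ȟ^2 ≅ 0
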